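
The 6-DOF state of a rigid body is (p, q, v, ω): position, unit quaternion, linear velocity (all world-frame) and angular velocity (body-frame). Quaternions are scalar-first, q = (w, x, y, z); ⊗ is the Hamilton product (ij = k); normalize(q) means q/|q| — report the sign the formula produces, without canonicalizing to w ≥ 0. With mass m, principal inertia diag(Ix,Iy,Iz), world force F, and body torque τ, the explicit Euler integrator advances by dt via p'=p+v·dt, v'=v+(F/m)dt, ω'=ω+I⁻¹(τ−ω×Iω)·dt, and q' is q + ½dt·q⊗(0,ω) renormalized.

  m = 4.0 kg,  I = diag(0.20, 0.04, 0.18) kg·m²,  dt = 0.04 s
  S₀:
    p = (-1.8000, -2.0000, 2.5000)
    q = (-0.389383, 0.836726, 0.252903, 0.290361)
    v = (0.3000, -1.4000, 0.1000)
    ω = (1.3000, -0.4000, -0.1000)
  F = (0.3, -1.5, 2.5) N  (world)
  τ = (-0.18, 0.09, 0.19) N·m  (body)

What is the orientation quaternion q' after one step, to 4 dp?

q' = (-0.4084, 0.8281, 0.2651, 0.2778)

Hamilton product q⊗(0,ω) = (-0.9575465, -0.4153438, 0.6168951, -0.6245260)
q' = normalize(q + ½dt·q⊗(0,ω)) = (-0.4084, 0.8281, 0.2651, 0.2778)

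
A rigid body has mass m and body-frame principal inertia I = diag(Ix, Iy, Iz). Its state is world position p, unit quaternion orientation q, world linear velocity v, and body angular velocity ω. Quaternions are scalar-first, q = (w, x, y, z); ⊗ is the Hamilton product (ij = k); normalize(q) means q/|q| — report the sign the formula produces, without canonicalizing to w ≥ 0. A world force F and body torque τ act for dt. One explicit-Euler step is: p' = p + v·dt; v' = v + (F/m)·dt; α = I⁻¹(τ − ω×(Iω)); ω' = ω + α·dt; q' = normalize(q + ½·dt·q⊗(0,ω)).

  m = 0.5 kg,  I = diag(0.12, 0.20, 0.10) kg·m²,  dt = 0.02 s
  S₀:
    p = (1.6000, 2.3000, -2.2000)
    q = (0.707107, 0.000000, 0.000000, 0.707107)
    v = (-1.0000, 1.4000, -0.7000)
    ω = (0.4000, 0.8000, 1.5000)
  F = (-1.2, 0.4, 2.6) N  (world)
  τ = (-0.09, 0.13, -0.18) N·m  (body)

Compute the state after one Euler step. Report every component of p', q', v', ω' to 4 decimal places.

p' = (1.5800, 2.3280, -2.2140)
q' = (0.6964, -0.0028, 0.0085, 0.7176)
v' = (-1.0480, 1.4160, -0.5960)
ω' = (0.4050, 0.8118, 1.4589)

angular accel α = (0.2500, 0.5900, -2.0560)
new body rate ω' = (0.4050, 0.8118, 1.4589)
q⊗(0,ω) = (-1.0606605, -0.2828428, 0.8485284, 1.0606605)
q + ½dt·q⊗(0,ω), renormalized = (0.6964, -0.0028, 0.0085, 0.7176)
a = (-2.4000, 0.8000, 5.2000)
new position p' = (1.5800, 2.3280, -2.2140)
v' = v + a·dt = (-1.0480, 1.4160, -0.5960)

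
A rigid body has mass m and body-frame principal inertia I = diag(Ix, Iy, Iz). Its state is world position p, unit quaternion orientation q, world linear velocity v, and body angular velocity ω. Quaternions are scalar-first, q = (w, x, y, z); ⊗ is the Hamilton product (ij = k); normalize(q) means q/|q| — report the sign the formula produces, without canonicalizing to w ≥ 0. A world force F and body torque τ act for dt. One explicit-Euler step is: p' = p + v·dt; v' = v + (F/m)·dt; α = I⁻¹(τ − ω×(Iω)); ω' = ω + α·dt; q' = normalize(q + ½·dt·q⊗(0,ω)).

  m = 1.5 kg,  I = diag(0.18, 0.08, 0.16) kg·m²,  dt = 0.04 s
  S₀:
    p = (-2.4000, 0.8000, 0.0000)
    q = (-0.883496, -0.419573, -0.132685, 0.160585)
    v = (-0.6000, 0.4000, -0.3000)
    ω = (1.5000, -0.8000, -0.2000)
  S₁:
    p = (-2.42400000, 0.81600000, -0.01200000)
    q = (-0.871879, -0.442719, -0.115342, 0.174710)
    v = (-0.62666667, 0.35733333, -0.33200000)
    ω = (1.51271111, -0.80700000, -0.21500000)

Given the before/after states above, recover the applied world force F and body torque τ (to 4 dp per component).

v₁ − v₀ = (-0.02666667, -0.04266667, -0.03200000)
m·(v₁−v₀)/dt = (-1.0000, -1.6000, -1.2000)
Δω = ω₁−ω₀ = (0.01271111, -0.00700000, -0.01500000)
I·α + gyro = (0.0700, -0.0200, 0.0600)

F = (-1.0000, -1.6000, -1.2000)
τ = (0.0700, -0.0200, 0.0600)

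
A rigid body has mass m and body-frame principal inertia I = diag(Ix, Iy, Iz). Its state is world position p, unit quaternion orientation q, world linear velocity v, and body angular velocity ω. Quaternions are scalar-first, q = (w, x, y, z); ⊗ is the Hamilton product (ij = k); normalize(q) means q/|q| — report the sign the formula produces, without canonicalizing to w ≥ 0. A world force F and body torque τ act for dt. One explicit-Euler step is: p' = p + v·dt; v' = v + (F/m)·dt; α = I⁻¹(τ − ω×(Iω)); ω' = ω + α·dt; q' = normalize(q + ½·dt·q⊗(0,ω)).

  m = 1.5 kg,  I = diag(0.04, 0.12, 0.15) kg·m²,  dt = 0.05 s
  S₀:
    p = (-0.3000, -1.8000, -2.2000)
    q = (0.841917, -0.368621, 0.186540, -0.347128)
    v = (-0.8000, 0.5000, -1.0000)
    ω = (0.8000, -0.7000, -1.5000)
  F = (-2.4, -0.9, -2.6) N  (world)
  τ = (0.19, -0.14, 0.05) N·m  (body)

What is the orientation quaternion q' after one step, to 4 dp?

2q̇ = q⊗(0,ω) = (-0.0952172, 0.1507340, -1.4199758, -1.1540728)
q + ½dt·q⊗(0,ω), renormalized = (0.8387, -0.3645, 0.1509, -0.3756)

q' = (0.8387, -0.3645, 0.1509, -0.3756)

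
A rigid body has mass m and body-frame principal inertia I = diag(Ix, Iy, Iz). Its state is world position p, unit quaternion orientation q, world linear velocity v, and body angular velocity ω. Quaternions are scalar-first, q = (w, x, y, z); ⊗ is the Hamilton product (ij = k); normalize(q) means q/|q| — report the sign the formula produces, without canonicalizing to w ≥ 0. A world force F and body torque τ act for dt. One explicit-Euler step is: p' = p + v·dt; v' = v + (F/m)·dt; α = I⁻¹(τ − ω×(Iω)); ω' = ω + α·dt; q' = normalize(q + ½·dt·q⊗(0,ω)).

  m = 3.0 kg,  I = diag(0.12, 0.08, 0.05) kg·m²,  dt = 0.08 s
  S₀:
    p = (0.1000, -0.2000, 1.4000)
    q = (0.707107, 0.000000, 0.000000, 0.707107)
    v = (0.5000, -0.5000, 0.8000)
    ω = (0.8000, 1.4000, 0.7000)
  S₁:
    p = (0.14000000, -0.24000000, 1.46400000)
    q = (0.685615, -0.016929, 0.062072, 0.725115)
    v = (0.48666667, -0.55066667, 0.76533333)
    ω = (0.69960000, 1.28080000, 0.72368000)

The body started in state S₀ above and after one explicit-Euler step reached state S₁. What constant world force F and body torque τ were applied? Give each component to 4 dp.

F = (-0.5000, -1.9000, -1.3000)
τ = (-0.1800, -0.0800, -0.0300)

Δω = ω₁−ω₀ = (-0.10040000, -0.11920000, 0.02368000)
I·α + gyro = (-0.1800, -0.0800, -0.0300)
velocity change Δv = (-0.01333333, -0.05066667, -0.03466667)
F = m·Δv/dt = (-0.5000, -1.9000, -1.3000)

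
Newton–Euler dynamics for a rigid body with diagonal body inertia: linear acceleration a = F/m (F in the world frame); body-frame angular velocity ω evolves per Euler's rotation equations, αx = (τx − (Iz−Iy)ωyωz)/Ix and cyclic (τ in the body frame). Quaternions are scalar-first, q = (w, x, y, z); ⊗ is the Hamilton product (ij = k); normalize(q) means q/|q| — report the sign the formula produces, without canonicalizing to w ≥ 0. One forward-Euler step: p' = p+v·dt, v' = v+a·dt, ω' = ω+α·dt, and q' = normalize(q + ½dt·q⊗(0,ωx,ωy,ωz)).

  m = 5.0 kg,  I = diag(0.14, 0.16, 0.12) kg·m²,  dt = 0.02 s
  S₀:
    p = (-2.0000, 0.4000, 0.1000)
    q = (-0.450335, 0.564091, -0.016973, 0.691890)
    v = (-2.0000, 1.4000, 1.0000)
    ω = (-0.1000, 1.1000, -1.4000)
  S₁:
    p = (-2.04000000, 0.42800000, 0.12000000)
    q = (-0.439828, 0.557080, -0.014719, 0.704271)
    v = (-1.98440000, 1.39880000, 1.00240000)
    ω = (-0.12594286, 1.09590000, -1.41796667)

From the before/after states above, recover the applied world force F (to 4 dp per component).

F = (3.9000, -0.3000, 0.6000)

velocity change Δv = (0.01560000, -0.00120000, 0.00240000)
m·(v₁−v₀)/dt = (3.9000, -0.3000, 0.6000)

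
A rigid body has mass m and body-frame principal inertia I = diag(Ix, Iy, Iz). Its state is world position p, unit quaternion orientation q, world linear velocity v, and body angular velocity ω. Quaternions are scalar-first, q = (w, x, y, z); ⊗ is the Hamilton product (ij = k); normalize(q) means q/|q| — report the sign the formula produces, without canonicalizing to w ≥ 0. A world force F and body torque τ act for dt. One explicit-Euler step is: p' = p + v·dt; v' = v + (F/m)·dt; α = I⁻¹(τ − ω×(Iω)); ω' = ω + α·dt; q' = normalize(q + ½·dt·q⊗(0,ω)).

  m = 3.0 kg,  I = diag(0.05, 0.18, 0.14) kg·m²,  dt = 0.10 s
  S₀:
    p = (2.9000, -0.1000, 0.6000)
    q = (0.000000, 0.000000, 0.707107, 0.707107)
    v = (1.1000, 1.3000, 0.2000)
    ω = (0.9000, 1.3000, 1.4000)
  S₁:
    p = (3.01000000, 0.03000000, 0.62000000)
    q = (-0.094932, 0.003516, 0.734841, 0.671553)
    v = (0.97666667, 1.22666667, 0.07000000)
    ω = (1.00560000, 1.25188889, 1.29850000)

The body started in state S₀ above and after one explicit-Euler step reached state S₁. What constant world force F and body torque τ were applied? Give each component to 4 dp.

F = (-3.7000, -2.2000, -3.9000)
τ = (-0.0200, -0.2000, 0.0100)

Δω = ω₁−ω₀ = (0.10560000, -0.04811111, -0.10150000)
applied torque τ = (-0.0200, -0.2000, 0.0100)
velocity change Δv = (-0.12333333, -0.07333333, -0.13000000)
applied force F = (-3.7000, -2.2000, -3.9000)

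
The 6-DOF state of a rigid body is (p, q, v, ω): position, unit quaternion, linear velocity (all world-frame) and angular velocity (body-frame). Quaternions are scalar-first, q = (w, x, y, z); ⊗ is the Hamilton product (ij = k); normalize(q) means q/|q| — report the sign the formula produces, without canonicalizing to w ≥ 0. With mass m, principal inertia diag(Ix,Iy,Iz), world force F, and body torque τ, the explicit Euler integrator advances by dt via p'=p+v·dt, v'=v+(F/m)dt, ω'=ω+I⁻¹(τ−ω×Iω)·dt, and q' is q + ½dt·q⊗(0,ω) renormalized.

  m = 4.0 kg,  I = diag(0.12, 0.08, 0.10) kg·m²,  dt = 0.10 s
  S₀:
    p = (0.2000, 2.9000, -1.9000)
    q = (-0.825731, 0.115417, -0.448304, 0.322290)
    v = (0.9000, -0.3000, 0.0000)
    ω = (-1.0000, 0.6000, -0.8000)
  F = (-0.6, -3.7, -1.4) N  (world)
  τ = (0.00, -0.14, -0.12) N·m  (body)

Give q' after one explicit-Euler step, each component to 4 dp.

2q̇ = q⊗(0,ω) = (0.6422314, 0.9910002, -0.7253950, 0.2815310)
updated quaternion q' = (-0.7916, 0.1646, -0.4834, 0.3355)

q' = (-0.7916, 0.1646, -0.4834, 0.3355)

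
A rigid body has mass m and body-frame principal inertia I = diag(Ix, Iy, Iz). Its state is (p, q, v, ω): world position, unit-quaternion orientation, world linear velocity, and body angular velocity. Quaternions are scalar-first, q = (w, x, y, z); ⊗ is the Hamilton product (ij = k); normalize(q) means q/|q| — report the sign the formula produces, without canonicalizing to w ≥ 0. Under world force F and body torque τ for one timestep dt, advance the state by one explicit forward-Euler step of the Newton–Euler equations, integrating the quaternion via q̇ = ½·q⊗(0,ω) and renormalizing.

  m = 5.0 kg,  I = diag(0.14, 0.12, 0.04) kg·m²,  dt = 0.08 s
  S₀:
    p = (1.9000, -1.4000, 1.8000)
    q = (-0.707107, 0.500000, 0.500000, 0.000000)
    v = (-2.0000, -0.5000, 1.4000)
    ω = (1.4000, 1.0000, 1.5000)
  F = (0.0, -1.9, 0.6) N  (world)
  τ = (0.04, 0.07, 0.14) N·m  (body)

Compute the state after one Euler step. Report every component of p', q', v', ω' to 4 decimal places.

p + v·dt = (1.7400, -1.4400, 1.9120)
v + (F/m)dt = (-2.0000, -0.5304, 1.4096)
gyro term ω×Iω = (-0.1200, 0.2100, -0.0280)
α = I⁻¹(τ − ω×Iω) = (1.1429, -1.1667, 4.2000)
ω + α·dt = (1.4914, 0.9067, 1.8360)
2q̇ = q⊗(0,ω) = (-1.2000000, -0.2399498, -1.4571070, -1.2606605)
q' = normalize(q + ½dt·q⊗(0,ω)) = (-0.7520, 0.4884, 0.4399, -0.0502)

p' = (1.7400, -1.4400, 1.9120)
q' = (-0.7520, 0.4884, 0.4399, -0.0502)
v' = (-2.0000, -0.5304, 1.4096)
ω' = (1.4914, 0.9067, 1.8360)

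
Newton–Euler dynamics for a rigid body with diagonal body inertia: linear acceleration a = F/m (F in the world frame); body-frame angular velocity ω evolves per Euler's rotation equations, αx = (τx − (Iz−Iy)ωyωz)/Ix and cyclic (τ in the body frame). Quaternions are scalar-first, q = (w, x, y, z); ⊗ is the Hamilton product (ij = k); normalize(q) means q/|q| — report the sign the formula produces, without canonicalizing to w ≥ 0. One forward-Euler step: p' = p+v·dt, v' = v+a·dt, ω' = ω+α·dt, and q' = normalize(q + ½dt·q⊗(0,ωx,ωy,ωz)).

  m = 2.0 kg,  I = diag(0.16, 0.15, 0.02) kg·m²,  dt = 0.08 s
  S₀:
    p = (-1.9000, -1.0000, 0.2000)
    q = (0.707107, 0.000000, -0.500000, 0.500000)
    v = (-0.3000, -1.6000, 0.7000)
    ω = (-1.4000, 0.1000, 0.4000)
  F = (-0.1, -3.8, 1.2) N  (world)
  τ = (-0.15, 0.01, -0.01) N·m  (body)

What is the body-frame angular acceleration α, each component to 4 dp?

α = (-0.9050, 0.5893, -0.5700)

gyro term ω×Iω = (-0.0052, -0.0784, 0.0014)
α = I⁻¹(τ − ω×Iω) = (-0.9050, 0.5893, -0.5700)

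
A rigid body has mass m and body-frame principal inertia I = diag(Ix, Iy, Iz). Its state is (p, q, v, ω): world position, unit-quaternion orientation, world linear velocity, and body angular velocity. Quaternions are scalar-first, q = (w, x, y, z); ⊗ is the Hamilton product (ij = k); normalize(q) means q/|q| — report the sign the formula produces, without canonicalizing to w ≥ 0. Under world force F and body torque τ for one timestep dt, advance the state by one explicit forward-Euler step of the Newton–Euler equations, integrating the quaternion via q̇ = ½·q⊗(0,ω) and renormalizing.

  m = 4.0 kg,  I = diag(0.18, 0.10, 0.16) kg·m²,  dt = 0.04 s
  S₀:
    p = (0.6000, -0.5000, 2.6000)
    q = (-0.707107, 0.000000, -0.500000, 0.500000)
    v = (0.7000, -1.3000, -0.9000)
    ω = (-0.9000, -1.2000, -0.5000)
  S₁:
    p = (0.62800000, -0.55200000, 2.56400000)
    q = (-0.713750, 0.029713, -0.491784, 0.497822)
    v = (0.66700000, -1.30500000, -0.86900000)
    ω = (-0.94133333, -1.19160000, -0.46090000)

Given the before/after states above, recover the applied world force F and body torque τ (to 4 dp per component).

F = (-3.3000, -0.5000, 3.1000)
τ = (-0.1500, 0.0300, 0.0700)

ω₁ − ω₀ = (-0.04133333, 0.00840000, 0.03910000)
I·α + gyro = (-0.1500, 0.0300, 0.0700)
Δv = v₁−v₀ = (-0.03300000, -0.00500000, 0.03100000)
F = m·Δv/dt = (-3.3000, -0.5000, 3.1000)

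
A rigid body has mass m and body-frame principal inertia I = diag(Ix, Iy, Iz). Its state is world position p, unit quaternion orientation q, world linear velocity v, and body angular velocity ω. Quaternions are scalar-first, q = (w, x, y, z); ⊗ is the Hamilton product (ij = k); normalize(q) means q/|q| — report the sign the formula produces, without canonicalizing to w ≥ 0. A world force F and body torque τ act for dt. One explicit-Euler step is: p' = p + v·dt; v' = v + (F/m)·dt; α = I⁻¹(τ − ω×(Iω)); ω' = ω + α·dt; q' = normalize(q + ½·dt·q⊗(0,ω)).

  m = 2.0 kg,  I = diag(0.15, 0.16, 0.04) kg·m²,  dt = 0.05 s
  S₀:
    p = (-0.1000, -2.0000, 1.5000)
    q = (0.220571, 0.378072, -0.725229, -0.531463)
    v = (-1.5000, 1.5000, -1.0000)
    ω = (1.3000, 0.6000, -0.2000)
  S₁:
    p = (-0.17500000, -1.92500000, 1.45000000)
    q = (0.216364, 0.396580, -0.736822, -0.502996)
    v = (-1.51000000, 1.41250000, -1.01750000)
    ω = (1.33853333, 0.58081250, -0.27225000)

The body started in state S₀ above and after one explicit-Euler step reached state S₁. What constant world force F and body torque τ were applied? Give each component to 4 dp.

Δv = v₁−v₀ = (-0.01000000, -0.08750000, -0.01750000)
F = m·Δv/dt = (-0.4000, -3.5000, -0.7000)
ω₁ − ω₀ = (0.03853333, -0.01918750, -0.07225000)
gyro term ω₀×Iω₀ = (0.0144, -0.0286, 0.0078)
τ = I·(Δω/dt) + ω₀×(Iω₀) = (0.1300, -0.0900, -0.0500)

F = (-0.4000, -3.5000, -0.7000)
τ = (0.1300, -0.0900, -0.0500)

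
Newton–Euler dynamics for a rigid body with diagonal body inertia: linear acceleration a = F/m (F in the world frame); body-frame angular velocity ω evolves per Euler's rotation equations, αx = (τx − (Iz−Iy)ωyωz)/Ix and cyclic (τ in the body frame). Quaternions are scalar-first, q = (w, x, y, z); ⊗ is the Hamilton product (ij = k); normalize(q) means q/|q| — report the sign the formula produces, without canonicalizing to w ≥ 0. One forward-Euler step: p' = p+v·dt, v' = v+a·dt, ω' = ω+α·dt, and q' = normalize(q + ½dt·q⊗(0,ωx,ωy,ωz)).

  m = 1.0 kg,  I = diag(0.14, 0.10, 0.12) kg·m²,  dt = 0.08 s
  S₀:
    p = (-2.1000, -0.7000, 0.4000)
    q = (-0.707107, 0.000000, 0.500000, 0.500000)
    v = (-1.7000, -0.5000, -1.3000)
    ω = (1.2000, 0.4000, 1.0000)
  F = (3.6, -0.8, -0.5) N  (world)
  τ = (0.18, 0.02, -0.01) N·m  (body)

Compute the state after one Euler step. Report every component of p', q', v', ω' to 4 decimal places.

angular accel α = (1.2286, -0.0400, 0.0767)
new body rate ω' = (1.2983, 0.3968, 1.0061)
Hamilton product q⊗(0,ω) = (-0.7000000, -0.5485284, 0.3171572, -1.3071070)
q' = normalize(q + ½dt·q⊗(0,ω)) = (-0.7336, -0.0219, 0.5116, 0.4468)
a = (3.6000, -0.8000, -0.5000)
p + v·dt = (-2.2360, -0.7400, 0.2960)
new velocity v' = (-1.4120, -0.5640, -1.3400)

p' = (-2.2360, -0.7400, 0.2960)
q' = (-0.7336, -0.0219, 0.5116, 0.4468)
v' = (-1.4120, -0.5640, -1.3400)
ω' = (1.2983, 0.3968, 1.0061)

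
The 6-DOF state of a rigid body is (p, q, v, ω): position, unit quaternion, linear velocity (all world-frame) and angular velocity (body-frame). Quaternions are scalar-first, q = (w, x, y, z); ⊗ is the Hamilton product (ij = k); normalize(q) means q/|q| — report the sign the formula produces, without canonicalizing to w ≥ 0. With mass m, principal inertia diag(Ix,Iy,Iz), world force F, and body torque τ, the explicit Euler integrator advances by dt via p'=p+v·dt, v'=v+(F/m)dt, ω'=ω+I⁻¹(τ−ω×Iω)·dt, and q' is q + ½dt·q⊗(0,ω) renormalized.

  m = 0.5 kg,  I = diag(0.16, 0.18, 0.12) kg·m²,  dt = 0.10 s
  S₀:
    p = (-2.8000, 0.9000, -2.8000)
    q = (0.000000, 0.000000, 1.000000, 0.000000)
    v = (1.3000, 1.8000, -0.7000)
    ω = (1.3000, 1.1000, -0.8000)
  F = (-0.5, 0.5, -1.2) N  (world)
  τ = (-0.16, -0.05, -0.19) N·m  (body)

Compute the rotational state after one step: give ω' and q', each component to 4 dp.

ω' = (1.1670, 1.0953, -0.9822)
q' = (-0.0548, -0.0398, 0.9956, -0.0647)

precession coupling ω×(Iω) = (0.0528, -0.0416, 0.0286)
angular accel α = (-1.3300, -0.0467, -1.8217)
new body rate ω' = (1.1670, 1.0953, -0.9822)
Hamilton product q⊗(0,ω) = (-1.1000000, -0.8000000, 0.0000000, -1.3000000)
q' = normalize(q + ½dt·q⊗(0,ω)) = (-0.0548, -0.0398, 0.9956, -0.0647)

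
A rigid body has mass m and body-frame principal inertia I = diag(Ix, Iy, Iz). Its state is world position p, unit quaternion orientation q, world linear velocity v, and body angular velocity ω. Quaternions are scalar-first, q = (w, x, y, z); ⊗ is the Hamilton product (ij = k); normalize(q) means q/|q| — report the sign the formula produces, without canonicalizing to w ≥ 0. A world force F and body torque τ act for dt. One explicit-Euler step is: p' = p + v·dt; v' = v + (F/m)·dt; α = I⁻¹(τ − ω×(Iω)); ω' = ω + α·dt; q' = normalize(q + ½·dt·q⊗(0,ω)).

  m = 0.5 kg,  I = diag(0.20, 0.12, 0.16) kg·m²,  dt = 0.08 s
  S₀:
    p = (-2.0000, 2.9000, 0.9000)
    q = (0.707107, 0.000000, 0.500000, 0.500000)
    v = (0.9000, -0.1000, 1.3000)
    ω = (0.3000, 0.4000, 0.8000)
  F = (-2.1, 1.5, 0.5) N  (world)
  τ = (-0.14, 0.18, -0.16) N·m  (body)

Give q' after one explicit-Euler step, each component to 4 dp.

q' = (0.6826, 0.0165, 0.5169, 0.5163)

q⊗(0,ω) = (-0.6000000, 0.4121321, 0.4328428, 0.4156856)
q' = normalize(q + ½dt·q⊗(0,ω)) = (0.6826, 0.0165, 0.5169, 0.5163)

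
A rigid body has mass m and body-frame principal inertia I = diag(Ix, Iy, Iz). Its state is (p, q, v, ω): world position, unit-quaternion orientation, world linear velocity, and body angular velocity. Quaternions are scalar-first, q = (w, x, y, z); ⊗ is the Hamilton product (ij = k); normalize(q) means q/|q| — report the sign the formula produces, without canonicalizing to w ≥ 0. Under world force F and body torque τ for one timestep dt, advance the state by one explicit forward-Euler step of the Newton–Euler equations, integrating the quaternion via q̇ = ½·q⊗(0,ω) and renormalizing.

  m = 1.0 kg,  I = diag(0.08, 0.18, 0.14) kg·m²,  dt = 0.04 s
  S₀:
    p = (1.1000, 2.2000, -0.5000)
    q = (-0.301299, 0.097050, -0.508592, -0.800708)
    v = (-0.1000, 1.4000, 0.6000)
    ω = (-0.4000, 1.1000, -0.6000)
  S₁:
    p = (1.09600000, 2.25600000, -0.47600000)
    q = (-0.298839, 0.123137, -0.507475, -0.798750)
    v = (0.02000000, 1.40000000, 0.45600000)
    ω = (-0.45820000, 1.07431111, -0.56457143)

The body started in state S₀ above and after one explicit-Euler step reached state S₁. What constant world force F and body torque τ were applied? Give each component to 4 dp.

rate change Δω = (-0.05820000, -0.02568889, 0.03542857)
gyro term ω₀×Iω₀ = (0.0264, -0.0144, -0.0440)
applied torque τ = (-0.0900, -0.1300, 0.0800)
v₁ − v₀ = (0.12000000, 0.00000000, -0.14400000)
m·(v₁−v₀)/dt = (3.0000, 0.0000, -3.6000)

F = (3.0000, 0.0000, -3.6000)
τ = (-0.0900, -0.1300, 0.0800)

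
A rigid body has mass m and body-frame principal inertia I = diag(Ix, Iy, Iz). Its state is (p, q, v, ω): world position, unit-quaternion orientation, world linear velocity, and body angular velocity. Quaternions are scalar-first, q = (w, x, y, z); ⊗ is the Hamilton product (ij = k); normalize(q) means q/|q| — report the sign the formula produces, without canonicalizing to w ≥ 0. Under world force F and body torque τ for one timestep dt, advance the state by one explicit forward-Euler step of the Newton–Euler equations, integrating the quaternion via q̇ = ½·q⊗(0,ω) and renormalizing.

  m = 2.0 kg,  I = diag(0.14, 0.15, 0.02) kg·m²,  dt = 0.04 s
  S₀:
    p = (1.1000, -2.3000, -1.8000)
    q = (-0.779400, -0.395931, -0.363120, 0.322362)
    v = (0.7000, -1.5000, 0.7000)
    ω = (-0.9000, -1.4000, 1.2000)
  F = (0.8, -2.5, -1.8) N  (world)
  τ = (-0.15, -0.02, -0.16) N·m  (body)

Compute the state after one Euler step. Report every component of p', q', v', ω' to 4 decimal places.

p' = (1.1280, -2.3600, -1.7720)
q' = (-0.8038, -0.3813, -0.3373, 0.3079)
v' = (0.7160, -1.5500, 0.6640)
ω' = (-1.0053, -1.3708, 0.8548)

linear accel F/m = (0.4000, -1.2500, -0.9000)
new position p' = (1.1280, -2.3600, -1.7720)
new velocity v' = (0.7160, -1.5500, 0.6640)
gyro term ω×Iω = (0.2184, -0.1296, 0.0126)
angular accel α = (-2.6314, 0.7307, -8.6300)
new body rate ω' = (-1.0053, -1.3708, 0.8548)
Hamilton product q⊗(0,ω) = (-1.2515403, 0.7170228, 1.2761514, -0.7077846)
updated quaternion q' = (-0.8038, -0.3813, -0.3373, 0.3079)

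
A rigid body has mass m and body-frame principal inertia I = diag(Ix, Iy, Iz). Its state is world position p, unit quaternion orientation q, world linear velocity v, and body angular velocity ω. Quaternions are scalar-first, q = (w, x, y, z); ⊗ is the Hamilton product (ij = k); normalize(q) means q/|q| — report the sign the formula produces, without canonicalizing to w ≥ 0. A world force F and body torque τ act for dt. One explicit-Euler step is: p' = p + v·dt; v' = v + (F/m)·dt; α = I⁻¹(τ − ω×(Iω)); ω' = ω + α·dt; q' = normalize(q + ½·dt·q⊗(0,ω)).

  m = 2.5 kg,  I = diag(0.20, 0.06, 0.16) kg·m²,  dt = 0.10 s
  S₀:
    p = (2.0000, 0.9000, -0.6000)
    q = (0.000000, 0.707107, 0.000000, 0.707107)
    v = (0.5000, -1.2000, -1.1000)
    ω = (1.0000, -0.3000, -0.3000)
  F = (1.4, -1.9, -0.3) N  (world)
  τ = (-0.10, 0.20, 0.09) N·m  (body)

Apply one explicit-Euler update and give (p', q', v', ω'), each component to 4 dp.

angular accel α = (-0.5450, 3.5333, 0.3000)
ω' = ω + α·dt = (0.9455, 0.0533, -0.2700)
q⊗(0,ω) = (-0.4949749, 0.2121321, 0.9192391, -0.2121321)
q + ½dt·q⊗(0,ω), renormalized = (-0.0247, 0.7167, 0.0459, 0.6955)
linear accel F/m = (0.5600, -0.7600, -0.1200)
p' = p + v·dt = (2.0500, 0.7800, -0.7100)
v + (F/m)dt = (0.5560, -1.2760, -1.1120)

p' = (2.0500, 0.7800, -0.7100)
q' = (-0.0247, 0.7167, 0.0459, 0.6955)
v' = (0.5560, -1.2760, -1.1120)
ω' = (0.9455, 0.0533, -0.2700)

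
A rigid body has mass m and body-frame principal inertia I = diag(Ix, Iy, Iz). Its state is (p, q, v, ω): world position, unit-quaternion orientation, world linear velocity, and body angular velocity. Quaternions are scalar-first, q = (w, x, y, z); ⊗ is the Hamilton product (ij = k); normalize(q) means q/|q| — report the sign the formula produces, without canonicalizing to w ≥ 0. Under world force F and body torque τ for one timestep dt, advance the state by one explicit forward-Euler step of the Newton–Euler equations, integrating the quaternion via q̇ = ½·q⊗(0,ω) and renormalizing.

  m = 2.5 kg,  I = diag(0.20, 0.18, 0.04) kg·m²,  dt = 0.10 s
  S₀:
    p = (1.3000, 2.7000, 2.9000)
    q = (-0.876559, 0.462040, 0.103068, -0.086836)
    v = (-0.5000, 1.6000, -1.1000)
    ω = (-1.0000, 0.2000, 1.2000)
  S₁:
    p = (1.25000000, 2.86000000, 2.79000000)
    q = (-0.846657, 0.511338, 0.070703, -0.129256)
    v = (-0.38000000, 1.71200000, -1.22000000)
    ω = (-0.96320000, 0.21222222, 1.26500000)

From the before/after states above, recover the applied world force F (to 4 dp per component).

F = (3.0000, 2.8000, -3.0000)

Δv = v₁−v₀ = (0.12000000, 0.11200000, -0.12000000)
applied force F = (3.0000, 2.8000, -3.0000)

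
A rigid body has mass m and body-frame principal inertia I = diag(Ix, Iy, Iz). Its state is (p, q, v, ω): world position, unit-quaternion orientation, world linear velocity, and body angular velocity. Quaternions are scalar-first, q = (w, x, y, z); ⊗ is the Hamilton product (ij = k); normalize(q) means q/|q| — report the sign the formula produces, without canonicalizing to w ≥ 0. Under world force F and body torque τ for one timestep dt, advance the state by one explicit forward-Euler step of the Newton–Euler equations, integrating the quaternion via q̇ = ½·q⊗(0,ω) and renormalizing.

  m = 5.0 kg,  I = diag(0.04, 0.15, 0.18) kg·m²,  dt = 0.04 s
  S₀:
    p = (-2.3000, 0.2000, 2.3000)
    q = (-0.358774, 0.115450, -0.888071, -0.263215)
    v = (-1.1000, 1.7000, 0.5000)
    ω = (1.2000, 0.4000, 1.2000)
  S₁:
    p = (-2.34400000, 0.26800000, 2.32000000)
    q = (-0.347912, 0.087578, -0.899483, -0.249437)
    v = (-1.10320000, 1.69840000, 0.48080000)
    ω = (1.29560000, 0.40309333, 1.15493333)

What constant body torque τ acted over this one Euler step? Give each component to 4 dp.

Δω = ω₁−ω₀ = (0.09560000, 0.00309333, -0.04506667)
ω₀×(Iω₀) = (0.0144, -0.2016, 0.0528)
I·α + gyro = (0.1100, -0.1900, -0.1500)

τ = (0.1100, -0.1900, -0.1500)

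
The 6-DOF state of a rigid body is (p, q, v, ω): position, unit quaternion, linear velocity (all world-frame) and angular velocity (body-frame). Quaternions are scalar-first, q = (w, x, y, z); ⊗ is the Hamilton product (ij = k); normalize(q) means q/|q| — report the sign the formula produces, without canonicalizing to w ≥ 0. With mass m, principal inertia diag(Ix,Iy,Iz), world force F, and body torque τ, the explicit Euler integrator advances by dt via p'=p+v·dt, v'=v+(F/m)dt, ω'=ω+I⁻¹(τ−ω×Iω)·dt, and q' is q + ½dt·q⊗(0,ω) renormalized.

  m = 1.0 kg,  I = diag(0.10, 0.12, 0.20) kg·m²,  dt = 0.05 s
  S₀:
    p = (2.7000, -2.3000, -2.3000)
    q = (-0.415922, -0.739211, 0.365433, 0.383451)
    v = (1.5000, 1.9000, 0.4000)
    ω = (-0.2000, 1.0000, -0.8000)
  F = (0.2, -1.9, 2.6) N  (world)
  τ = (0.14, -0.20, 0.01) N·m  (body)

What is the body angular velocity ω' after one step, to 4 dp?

ω' = (-0.0980, 0.9233, -0.7965)

angular accel α = (2.0400, -1.5333, 0.0700)
ω' = ω + α·dt = (-0.0980, 0.9233, -0.7965)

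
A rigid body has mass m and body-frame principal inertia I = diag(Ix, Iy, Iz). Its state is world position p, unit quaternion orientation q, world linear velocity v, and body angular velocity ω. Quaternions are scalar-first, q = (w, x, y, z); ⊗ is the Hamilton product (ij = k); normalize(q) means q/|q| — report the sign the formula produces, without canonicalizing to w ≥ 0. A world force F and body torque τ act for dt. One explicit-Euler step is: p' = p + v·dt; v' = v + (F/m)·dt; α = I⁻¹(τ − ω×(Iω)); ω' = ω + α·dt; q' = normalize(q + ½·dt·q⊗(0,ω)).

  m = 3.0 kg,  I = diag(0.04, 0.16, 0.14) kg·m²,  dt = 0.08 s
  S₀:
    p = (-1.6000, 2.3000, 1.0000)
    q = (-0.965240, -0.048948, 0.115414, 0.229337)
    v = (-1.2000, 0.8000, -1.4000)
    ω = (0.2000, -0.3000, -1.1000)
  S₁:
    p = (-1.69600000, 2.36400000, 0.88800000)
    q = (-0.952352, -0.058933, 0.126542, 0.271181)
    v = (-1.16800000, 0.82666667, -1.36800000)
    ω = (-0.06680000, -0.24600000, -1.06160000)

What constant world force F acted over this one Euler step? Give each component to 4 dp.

F = (1.2000, 1.0000, 1.2000)

velocity change Δv = (0.03200000, 0.02666667, 0.03200000)
m·(v₁−v₀)/dt = (1.2000, 1.0000, 1.2000)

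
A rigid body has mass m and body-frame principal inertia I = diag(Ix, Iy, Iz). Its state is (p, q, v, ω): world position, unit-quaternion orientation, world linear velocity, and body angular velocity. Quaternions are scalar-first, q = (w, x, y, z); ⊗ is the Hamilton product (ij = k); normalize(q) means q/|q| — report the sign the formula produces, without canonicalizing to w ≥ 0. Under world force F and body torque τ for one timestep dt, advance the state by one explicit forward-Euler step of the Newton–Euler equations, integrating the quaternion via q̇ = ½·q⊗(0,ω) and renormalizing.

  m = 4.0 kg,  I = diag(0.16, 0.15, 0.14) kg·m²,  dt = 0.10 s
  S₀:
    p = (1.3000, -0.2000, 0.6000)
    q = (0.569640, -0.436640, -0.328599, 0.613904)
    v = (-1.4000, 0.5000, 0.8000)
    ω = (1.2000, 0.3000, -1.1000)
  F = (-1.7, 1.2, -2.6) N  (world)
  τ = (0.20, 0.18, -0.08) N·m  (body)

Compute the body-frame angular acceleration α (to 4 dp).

gyro term ω×Iω = (0.0033, -0.0264, -0.0036)
(τ − ω×Iω)/I = (1.2294, 1.3760, -0.5457)

α = (1.2294, 1.3760, -0.5457)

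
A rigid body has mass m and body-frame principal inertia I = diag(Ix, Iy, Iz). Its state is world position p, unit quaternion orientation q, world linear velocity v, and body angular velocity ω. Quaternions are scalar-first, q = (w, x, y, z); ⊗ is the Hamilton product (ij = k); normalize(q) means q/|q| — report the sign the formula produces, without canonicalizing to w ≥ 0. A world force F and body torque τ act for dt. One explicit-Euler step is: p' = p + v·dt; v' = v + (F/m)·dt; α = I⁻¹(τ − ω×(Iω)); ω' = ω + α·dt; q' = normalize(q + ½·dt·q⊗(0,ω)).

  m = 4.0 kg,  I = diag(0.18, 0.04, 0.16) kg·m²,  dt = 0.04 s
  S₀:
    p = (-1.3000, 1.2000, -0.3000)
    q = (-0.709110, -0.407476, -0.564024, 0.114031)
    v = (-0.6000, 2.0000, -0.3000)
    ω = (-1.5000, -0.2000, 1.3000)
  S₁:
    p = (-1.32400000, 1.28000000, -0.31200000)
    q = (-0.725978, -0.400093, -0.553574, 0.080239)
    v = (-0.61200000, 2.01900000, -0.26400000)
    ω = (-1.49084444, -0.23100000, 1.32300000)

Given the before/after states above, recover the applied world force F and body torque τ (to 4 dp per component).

rate change Δω = (0.00915556, -0.03100000, 0.02300000)
applied torque τ = (0.0100, -0.0700, 0.0500)
velocity change Δv = (-0.01200000, 0.01900000, 0.03600000)
applied force F = (-1.2000, 1.9000, 3.6000)

F = (-1.2000, 1.9000, 3.6000)
τ = (0.0100, -0.0700, 0.0500)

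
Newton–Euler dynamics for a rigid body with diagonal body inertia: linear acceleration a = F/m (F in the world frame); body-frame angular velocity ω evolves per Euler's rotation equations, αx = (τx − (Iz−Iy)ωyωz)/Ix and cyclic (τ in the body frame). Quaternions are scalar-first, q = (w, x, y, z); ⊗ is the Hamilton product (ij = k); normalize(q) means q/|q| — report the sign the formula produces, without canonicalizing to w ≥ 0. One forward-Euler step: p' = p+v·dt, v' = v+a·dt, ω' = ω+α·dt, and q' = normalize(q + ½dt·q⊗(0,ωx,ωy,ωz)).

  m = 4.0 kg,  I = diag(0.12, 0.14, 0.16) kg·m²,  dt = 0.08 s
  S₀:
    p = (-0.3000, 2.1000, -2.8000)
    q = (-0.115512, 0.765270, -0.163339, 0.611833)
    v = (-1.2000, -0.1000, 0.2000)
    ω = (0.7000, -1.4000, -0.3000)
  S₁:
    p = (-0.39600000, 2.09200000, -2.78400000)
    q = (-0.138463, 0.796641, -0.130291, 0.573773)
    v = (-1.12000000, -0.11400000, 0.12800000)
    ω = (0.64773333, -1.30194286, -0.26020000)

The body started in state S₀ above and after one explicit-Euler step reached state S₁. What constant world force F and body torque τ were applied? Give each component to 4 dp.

F = (4.0000, -0.7000, -3.6000)
τ = (-0.0700, 0.1800, 0.0600)

Δω = ω₁−ω₀ = (-0.05226667, 0.09805714, 0.03980000)
ω₀×(Iω₀) = (0.0084, 0.0084, -0.0196)
I·α + gyro = (-0.0700, 0.1800, 0.0600)
Δv = v₁−v₀ = (0.08000000, -0.01400000, -0.07200000)
m·(v₁−v₀)/dt = (4.0000, -0.7000, -3.6000)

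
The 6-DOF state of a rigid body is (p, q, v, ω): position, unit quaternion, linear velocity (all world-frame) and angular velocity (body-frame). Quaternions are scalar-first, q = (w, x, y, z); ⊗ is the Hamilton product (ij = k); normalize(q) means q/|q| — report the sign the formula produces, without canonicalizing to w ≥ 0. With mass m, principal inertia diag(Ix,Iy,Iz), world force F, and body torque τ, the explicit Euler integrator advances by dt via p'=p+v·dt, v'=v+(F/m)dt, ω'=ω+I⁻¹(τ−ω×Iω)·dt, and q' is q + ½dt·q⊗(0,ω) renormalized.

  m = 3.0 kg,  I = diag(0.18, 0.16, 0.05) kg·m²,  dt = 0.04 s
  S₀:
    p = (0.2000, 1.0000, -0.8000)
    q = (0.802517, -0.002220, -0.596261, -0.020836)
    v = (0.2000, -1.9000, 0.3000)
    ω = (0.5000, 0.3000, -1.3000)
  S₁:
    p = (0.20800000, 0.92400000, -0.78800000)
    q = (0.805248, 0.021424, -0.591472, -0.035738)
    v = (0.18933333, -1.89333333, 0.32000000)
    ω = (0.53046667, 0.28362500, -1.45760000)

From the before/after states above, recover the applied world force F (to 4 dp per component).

F = (-0.8000, 0.5000, 1.5000)

v₁ − v₀ = (-0.01066667, 0.00666667, 0.02000000)
m·(v₁−v₀)/dt = (-0.8000, 0.5000, 1.5000)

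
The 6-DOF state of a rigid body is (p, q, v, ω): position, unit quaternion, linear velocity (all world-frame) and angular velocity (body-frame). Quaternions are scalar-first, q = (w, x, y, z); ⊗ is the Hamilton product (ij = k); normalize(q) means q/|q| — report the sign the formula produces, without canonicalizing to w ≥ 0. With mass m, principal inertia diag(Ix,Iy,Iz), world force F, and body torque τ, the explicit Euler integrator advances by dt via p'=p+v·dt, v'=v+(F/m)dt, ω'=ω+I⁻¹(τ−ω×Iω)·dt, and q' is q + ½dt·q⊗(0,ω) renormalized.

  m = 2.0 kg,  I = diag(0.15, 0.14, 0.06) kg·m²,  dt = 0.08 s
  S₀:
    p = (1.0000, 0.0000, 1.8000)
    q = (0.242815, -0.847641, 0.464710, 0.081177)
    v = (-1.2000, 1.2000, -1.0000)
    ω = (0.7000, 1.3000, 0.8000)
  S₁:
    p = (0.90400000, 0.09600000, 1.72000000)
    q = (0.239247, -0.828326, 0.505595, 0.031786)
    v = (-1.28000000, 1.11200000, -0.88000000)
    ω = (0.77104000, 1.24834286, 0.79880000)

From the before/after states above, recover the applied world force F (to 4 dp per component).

F = (-2.0000, -2.2000, 3.0000)

Δv = v₁−v₀ = (-0.08000000, -0.08800000, 0.12000000)
m·(v₁−v₀)/dt = (-2.0000, -2.2000, 3.0000)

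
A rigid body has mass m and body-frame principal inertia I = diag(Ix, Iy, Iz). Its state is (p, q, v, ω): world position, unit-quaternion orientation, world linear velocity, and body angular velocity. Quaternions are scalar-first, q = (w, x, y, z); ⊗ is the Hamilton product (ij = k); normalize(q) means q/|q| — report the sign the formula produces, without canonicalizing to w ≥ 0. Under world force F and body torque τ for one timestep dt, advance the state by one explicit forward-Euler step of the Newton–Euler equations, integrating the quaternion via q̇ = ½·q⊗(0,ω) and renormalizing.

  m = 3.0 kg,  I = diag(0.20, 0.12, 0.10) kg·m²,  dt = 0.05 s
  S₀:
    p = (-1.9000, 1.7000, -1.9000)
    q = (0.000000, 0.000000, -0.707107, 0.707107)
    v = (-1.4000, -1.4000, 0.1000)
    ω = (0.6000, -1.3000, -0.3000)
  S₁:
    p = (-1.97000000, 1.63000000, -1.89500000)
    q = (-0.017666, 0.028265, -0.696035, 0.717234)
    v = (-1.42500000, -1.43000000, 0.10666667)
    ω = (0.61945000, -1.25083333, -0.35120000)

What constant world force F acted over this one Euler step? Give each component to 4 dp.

F = (-1.5000, -1.8000, 0.4000)

v₁ − v₀ = (-0.02500000, -0.03000000, 0.00666667)
applied force F = (-1.5000, -1.8000, 0.4000)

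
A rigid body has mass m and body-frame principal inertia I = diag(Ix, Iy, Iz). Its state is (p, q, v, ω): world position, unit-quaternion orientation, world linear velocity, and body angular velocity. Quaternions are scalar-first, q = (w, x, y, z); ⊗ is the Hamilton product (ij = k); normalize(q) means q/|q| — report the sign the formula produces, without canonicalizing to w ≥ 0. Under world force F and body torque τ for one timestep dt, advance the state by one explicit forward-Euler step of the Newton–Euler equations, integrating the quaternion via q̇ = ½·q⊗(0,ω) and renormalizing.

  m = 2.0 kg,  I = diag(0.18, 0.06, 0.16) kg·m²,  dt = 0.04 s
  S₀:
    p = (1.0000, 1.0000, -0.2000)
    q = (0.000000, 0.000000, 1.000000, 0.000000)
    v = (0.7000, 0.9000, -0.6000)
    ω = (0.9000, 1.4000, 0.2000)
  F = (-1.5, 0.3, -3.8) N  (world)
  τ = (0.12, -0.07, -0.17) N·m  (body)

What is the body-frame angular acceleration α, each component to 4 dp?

α = (0.5111, -1.2267, -0.1175)

ω×(Iω) gyroscopic = (0.0280, 0.0036, -0.1512)
α = I⁻¹(τ − ω×Iω) = (0.5111, -1.2267, -0.1175)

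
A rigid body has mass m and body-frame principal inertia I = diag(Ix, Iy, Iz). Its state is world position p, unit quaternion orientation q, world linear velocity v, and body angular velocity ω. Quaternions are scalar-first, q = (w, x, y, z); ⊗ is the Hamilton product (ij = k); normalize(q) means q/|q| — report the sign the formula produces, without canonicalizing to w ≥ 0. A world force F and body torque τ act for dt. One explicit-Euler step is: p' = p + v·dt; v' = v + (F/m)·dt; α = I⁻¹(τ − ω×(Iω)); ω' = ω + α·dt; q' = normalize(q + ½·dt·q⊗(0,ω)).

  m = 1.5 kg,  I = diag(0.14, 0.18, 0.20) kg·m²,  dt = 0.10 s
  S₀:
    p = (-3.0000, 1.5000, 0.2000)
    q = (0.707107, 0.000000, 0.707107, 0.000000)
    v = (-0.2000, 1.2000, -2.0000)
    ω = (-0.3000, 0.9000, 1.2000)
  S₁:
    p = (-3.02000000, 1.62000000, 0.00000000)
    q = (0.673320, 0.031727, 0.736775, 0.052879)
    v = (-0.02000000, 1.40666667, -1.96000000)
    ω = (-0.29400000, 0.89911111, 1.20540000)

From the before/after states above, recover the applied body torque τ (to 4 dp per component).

ω₁ − ω₀ = (0.00600000, -0.00088889, 0.00540000)
gyro term ω₀×Iω₀ = (0.0216, 0.0216, -0.0108)
I·α + gyro = (0.0300, 0.0200, 0.0000)

τ = (0.0300, 0.0200, 0.0000)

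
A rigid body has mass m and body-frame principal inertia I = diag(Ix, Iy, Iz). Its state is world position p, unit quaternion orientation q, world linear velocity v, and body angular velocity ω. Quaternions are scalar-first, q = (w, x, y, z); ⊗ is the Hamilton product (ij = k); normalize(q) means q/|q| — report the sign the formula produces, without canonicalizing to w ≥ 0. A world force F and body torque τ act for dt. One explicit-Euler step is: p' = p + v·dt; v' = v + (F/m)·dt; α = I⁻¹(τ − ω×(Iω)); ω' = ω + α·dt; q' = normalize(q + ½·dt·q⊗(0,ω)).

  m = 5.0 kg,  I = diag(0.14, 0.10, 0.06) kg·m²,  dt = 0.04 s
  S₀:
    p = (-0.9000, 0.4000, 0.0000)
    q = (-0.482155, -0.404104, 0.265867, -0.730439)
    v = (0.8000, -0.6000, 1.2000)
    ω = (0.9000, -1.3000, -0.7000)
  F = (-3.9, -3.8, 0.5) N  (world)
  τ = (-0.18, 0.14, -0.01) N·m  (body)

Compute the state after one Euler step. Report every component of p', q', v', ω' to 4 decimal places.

p' = (-0.8680, 0.3760, 0.0480)
q' = (-0.4779, -0.4352, 0.2594, -0.7175)
v' = (0.7688, -0.6304, 1.2040)
ω' = (0.8590, -1.2238, -0.7379)

gyro term ω×Iω = (-0.0364, -0.0504, 0.0468)
α = I⁻¹(τ − ω×Iω) = (-1.0257, 1.9040, -0.9467)
ω + α·dt = (0.8590, -1.2238, -0.7379)
q⊗(0,ω) = (0.1980134, -1.5696171, -0.3134664, 0.6235634)
q + ½dt·q⊗(0,ω), renormalized = (-0.4779, -0.4352, 0.2594, -0.7175)
linear accel F/m = (-0.7800, -0.7600, 0.1000)
new position p' = (-0.8680, 0.3760, 0.0480)
v + (F/m)dt = (0.7688, -0.6304, 1.2040)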